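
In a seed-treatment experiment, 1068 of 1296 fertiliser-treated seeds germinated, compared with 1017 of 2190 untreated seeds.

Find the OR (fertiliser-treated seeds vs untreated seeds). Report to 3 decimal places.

5.403

odds, fertiliser-treated seeds = 1068/228 = 4.6842
odds, untreated seeds = 1017/1173 = 0.8670
OR = 4.6842 / 0.8670 = 5.403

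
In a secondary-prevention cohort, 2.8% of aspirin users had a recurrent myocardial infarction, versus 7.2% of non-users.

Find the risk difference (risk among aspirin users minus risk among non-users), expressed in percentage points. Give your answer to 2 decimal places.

risk difference = 0.02800 − 0.07200 = -0.04400 → -4.40 percentage points

RD = -4.40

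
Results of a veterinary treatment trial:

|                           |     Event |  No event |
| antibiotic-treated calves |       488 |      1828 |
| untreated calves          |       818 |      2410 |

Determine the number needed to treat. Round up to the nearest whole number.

NNT = 24

risk, antibiotic-treated calves = 488/2316 = 0.210708
risk, untreated calves = 818/3228 = 0.253408
absolute risk difference = 0.042700
1 / 0.042700 = 23.419 → round up → 24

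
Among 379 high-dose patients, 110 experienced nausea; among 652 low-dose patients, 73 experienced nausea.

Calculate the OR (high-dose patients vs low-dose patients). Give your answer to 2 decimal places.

OR = (110 × 579) / (269 × 73) = 63690/19637 ≈ 3.24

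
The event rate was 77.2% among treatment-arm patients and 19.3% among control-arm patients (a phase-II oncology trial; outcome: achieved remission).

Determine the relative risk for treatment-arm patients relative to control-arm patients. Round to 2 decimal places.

RR = 0.7720 / 0.1930 = 4.00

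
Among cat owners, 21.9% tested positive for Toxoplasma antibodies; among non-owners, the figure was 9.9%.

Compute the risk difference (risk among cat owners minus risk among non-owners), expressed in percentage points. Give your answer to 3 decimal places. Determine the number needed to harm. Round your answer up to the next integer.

risk difference = 0.2190 − 0.0990 = 0.1200 → 12.000 percentage points
absolute risk difference = 0.120000
1 / 0.120000 = 8.333 → round up → 9

RD = 12.000; NNH = 9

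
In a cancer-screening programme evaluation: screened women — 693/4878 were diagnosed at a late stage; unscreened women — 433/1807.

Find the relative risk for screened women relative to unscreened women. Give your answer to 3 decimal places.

0.593

risk, screened women = 693/4878 = 0.1421
risk, unscreened women = 433/1807 = 0.2396
RR = 0.1421 / 0.2396 = 0.593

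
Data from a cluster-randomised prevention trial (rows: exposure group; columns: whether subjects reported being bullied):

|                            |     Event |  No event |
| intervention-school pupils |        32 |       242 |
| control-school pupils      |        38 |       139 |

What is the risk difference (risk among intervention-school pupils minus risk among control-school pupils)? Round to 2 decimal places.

risk, intervention-school pupils = 32/274 = 0.1168
risk, control-school pupils = 38/177 = 0.2147
risk difference = 0.1168 − 0.2147 = -0.10

RD ≈ -0.10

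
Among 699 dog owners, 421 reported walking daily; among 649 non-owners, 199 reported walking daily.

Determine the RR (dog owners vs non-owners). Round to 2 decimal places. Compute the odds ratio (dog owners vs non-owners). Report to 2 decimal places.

risk, dog owners = 421/699 = 0.6023
risk, non-owners = 199/649 = 0.3066
RR = 0.6023 / 0.3066 = 1.96
odds, dog owners = 421/278 = 1.5144
odds, non-owners = 199/450 = 0.4422
OR = 1.5144 / 0.4422 = 3.42

RR = 1.96; OR = 3.42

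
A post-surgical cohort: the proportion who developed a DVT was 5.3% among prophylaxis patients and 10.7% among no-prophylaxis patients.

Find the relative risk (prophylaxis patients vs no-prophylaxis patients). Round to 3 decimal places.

RR = 0.0530 / 0.1070 = 0.495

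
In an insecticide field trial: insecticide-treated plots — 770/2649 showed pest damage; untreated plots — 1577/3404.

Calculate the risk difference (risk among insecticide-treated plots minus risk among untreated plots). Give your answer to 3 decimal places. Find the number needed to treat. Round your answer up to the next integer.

risk, insecticide-treated plots = 770/2649 = 0.2907
risk, untreated plots = 1577/3404 = 0.4633
risk difference = 0.2907 − 0.4633 = -0.173
absolute risk difference = 0.172603
1 / 0.172603 = 5.794 → round up → 6

RD = -0.173; NNT = 6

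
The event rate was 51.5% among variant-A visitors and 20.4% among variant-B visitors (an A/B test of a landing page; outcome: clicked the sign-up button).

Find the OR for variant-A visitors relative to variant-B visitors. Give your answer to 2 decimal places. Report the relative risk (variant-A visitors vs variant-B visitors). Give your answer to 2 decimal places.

OR = 4.14; RR = 2.52

odds, variant-A visitors = 0.5150/0.4850 = 1.0619
odds, variant-B visitors = 0.2040/0.7960 = 0.2563
OR = 1.0619 / 0.2563 = 4.14
RR = 0.5150 / 0.2040 = 2.52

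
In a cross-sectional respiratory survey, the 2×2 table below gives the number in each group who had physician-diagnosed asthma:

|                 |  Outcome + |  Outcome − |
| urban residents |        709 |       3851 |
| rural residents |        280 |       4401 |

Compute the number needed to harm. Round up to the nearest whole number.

risk, urban residents = 709/4560 = 0.155482
risk, rural residents = 280/4681 = 0.059816
absolute risk difference = 0.095666
1 / 0.095666 = 10.453 → round up → 11

NNH ≈ 11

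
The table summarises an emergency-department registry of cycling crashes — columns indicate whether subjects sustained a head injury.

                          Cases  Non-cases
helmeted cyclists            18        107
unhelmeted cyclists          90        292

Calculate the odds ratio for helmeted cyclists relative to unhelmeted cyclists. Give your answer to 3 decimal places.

OR = (18 × 292) / (107 × 90) = 5256/9630 ≈ 0.546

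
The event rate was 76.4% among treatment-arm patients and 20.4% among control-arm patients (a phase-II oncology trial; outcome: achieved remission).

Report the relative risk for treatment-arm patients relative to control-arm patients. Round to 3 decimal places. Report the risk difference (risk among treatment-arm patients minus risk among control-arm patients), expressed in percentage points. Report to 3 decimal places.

RR = 3.745; RD = 56.000

RR = 0.7640 / 0.2040 = 3.745
risk difference = 0.7640 − 0.2040 = 0.5600 → 56.000 percentage points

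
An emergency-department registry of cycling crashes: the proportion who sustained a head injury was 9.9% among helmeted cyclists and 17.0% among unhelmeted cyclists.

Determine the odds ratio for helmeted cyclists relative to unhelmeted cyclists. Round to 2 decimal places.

0.54

odds, helmeted cyclists = 0.0990/0.9010 = 0.1099
odds, unhelmeted cyclists = 0.1700/0.8300 = 0.2048
OR = 0.1099 / 0.2048 = 0.54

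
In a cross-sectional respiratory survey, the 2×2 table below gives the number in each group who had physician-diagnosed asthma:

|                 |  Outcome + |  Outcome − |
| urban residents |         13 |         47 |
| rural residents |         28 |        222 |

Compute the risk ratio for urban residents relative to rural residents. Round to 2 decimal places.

risk, urban residents = 13/60 = 0.2167
risk, rural residents = 28/250 = 0.1120
RR = 0.2167 / 0.1120 = 1.93

RR: 1.93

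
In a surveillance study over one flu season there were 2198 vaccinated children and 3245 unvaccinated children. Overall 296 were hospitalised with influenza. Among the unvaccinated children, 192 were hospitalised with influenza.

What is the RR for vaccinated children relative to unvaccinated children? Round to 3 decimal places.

vaccinated children with the outcome: 296 − 192 = 104
vaccinated children without the outcome: 2198 − 104 = 2094
unvaccinated children without the outcome: 3245 − 192 = 3053
risk, vaccinated children = 104/2198 = 0.04732
risk, unvaccinated children = 192/3245 = 0.05917
RR = 0.04732 / 0.05917 = 0.800

RR = 0.800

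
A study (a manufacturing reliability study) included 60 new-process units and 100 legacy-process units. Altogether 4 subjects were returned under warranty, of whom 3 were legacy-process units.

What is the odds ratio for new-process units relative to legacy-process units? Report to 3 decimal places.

new-process units with the outcome: 4 − 3 = 1
new-process units without the outcome: 60 − 1 = 59
legacy-process units without the outcome: 100 − 3 = 97
OR = (1 × 97) / (59 × 3) = 97/177 ≈ 0.548

0.548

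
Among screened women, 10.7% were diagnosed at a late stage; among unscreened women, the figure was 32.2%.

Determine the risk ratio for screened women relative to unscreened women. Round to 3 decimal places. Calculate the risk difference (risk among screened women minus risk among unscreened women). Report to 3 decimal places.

RR = 0.332; RD = -0.215

RR = 0.1070 / 0.3220 = 0.332
risk difference = 0.1070 − 0.3220 = -0.215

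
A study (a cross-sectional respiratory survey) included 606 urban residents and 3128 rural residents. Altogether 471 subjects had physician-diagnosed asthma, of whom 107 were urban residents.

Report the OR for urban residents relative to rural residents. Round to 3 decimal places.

urban residents without the outcome: 606 − 107 = 499
rural residents with the outcome: 471 − 107 = 364
rural residents without the outcome: 3128 − 364 = 2764
odds, urban residents = 107/499 = 0.2144
odds, rural residents = 364/2764 = 0.1317
OR = 0.2144 / 0.1317 = 1.628

OR = 1.628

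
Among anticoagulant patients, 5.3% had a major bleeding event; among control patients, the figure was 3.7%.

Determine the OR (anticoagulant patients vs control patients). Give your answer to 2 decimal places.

1.46

odds, anticoagulant patients = 0.05300/0.94700 = 0.05597
odds, control patients = 0.03700/0.96300 = 0.03842
OR = 0.05597 / 0.03842 = 1.46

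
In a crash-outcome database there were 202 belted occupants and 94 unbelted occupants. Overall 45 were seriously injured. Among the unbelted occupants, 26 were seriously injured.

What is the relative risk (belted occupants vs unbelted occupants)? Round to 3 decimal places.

0.340

belted occupants with the outcome: 45 − 26 = 19
belted occupants without the outcome: 202 − 19 = 183
unbelted occupants without the outcome: 94 − 26 = 68
risk, belted occupants = 19/202 = 0.0941
risk, unbelted occupants = 26/94 = 0.2766
RR = 0.0941 / 0.2766 = 0.340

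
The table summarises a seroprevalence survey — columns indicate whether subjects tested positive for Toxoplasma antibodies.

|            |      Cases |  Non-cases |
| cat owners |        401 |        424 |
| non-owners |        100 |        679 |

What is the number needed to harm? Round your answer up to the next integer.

3

risk, cat owners = 401/825 = 0.486061
risk, non-owners = 100/779 = 0.128370
absolute risk difference = 0.357691
1 / 0.357691 = 2.796 → round up → 3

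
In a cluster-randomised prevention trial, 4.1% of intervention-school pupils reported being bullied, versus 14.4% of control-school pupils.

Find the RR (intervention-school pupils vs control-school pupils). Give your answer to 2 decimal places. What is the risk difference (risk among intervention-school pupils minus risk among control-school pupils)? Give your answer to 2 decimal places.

RR = 0.28; RD = -0.10

RR = 0.04100 / 0.14400 = 0.28
risk difference = 0.04100 − 0.14400 = -0.10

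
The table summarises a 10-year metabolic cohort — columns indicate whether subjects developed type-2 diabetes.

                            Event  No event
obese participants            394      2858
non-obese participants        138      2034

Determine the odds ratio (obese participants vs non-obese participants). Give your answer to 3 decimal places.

OR = (394 × 2034) / (2858 × 138) = 801396/394404 ≈ 2.032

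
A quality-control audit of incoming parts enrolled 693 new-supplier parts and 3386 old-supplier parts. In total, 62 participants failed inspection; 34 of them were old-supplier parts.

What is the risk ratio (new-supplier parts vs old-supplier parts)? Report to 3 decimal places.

new-supplier parts with the outcome: 62 − 34 = 28
new-supplier parts without the outcome: 693 − 28 = 665
old-supplier parts without the outcome: 3386 − 34 = 3352
risk, new-supplier parts = 28/693 = 0.04040
risk, old-supplier parts = 34/3386 = 0.01004
RR = 0.04040 / 0.01004 = 4.024

RR = 4.024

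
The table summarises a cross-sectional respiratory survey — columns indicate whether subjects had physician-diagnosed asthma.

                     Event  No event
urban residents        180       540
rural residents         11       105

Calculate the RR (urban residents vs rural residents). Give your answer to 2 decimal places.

risk, urban residents = 180/720 = 0.2500
risk, rural residents = 11/116 = 0.0948
RR = 0.2500 / 0.0948 = 2.64

RR: 2.64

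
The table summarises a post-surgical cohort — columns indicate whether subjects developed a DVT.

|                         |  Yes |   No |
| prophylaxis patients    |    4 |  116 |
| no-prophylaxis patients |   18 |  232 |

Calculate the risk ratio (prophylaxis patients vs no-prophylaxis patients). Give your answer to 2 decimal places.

0.46

risk, prophylaxis patients = 4/120 = 0.03333
risk, no-prophylaxis patients = 18/250 = 0.07200
RR = 0.03333 / 0.07200 = 0.46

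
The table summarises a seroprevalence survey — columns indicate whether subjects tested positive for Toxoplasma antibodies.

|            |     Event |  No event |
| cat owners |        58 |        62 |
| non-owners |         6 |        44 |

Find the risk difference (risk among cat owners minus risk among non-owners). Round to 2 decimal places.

risk, cat owners = 58/120 = 0.4833
risk, non-owners = 6/50 = 0.1200
risk difference = 0.4833 − 0.1200 = 0.36

0.36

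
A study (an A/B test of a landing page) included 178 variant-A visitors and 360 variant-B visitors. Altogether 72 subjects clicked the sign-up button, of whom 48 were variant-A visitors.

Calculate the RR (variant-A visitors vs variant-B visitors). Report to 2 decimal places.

RR ≈ 4.04

variant-A visitors without the outcome: 178 − 48 = 130
variant-B visitors with the outcome: 72 − 48 = 24
variant-B visitors without the outcome: 360 − 24 = 336
risk, variant-A visitors = 48/178 = 0.2697
risk, variant-B visitors = 24/360 = 0.0667
RR = 0.2697 / 0.0667 = 4.04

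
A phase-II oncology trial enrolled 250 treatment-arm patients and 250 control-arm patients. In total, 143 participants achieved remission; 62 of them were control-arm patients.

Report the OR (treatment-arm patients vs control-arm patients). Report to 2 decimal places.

treatment-arm patients with the outcome: 143 − 62 = 81
treatment-arm patients without the outcome: 250 − 81 = 169
control-arm patients without the outcome: 250 − 62 = 188
OR = (81 × 188) / (169 × 62) = 15228/10478 ≈ 1.45

OR = 1.45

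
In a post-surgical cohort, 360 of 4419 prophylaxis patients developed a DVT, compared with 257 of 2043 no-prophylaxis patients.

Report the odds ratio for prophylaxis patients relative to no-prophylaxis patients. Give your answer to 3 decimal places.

OR = (360 × 1786) / (4059 × 257) = 642960/1043163 ≈ 0.616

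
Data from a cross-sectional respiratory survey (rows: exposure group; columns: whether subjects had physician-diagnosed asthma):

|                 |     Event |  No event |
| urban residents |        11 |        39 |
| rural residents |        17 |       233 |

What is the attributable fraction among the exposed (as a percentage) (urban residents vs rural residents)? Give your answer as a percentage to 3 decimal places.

risk, urban residents = 11/50 = 0.2200
risk, rural residents = 17/250 = 0.0680
AR% = (0.2200 − 0.0680) / 0.2200 = 0.6909 → 69.091%

AR%: 69.091%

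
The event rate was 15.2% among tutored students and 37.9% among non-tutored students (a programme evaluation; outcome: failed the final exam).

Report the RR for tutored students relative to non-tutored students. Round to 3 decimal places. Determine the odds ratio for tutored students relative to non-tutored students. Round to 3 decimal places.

RR = 0.401; OR = 0.294

RR = 0.1520 / 0.3790 = 0.401
odds, tutored students = 0.1520/0.8480 = 0.1792
odds, non-tutored students = 0.3790/0.6210 = 0.6103
OR = 0.1792 / 0.6103 = 0.294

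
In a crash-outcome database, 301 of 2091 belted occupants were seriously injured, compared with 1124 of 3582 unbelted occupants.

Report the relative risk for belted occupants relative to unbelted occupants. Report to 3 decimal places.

risk, belted occupants = 301/2091 = 0.1440
risk, unbelted occupants = 1124/3582 = 0.3138
RR = 0.1440 / 0.3138 = 0.459

RR: 0.459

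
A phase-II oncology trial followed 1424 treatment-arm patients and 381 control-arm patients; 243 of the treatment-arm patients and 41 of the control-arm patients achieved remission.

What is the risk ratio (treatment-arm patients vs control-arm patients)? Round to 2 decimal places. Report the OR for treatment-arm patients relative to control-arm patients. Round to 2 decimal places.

risk, treatment-arm patients = 243/1424 = 0.1706
risk, control-arm patients = 41/381 = 0.1076
RR = 0.1706 / 0.1076 = 1.59
odds, treatment-arm patients = 243/1181 = 0.2058
odds, control-arm patients = 41/340 = 0.1206
OR = 0.2058 / 0.1206 = 1.71

RR = 1.59; OR = 1.71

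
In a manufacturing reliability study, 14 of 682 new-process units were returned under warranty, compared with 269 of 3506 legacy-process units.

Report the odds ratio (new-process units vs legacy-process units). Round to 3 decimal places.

odds, new-process units = 14/668 = 0.02096
odds, legacy-process units = 269/3237 = 0.08310
OR = 0.02096 / 0.08310 = 0.252

OR ≈ 0.252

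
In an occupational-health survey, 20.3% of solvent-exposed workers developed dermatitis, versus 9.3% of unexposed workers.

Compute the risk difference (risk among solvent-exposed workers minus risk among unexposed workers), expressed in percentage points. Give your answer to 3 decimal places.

RD: 11.000

risk difference = 0.2030 − 0.0930 = 0.1100 → 11.000 percentage points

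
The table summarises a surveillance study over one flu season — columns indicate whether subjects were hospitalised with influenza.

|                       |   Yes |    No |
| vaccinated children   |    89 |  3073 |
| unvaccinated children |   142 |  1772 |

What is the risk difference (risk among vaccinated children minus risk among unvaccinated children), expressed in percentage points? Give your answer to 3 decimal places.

risk, vaccinated children = 89/3162 = 0.02815
risk, unvaccinated children = 142/1914 = 0.07419
risk difference = 0.02815 − 0.07419 = -0.04604 → -4.604 percentage points

RD: -4.604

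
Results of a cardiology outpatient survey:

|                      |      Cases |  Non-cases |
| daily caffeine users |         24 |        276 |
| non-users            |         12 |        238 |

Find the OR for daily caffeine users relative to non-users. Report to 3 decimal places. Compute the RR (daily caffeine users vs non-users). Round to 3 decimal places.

OR = 1.725; RR = 1.667

odds, daily caffeine users = 24/276 = 0.08696
odds, non-users = 12/238 = 0.05042
OR = 0.08696 / 0.05042 = 1.725
risk, daily caffeine users = 24/300 = 0.08000
risk, non-users = 12/250 = 0.04800
RR = 0.08000 / 0.04800 = 1.667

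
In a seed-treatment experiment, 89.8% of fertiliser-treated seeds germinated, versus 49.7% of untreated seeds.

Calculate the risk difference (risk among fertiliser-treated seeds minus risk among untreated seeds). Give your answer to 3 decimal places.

risk difference = 0.8980 − 0.4970 = 0.401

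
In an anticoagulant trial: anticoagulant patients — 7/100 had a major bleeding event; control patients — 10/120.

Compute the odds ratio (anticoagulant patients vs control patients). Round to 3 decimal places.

OR: 0.828

odds, anticoagulant patients = 7/93 = 0.0753
odds, control patients = 10/110 = 0.0909
OR = 0.0753 / 0.0909 = 0.828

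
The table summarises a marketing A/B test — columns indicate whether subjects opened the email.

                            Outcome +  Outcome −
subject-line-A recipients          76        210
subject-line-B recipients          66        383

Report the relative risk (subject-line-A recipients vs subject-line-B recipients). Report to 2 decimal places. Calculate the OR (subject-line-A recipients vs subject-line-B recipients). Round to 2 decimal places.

RR = 1.81; OR = 2.10

risk, subject-line-A recipients = 76/286 = 0.2657
risk, subject-line-B recipients = 66/449 = 0.1470
RR = 0.2657 / 0.1470 = 1.81
odds, subject-line-A recipients = 76/210 = 0.3619
odds, subject-line-B recipients = 66/383 = 0.1723
OR = 0.3619 / 0.1723 = 2.10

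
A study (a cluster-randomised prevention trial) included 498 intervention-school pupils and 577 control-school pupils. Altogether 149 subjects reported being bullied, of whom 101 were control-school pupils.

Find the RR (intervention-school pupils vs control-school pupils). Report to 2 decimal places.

RR: 0.55

intervention-school pupils with the outcome: 149 − 101 = 48
intervention-school pupils without the outcome: 498 − 48 = 450
control-school pupils without the outcome: 577 − 101 = 476
risk, intervention-school pupils = 48/498 = 0.0964
risk, control-school pupils = 101/577 = 0.1750
RR = 0.0964 / 0.1750 = 0.55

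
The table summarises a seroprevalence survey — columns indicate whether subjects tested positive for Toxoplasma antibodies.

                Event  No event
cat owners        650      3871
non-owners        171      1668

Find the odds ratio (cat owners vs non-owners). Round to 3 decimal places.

odds, cat owners = 650/3871 = 0.1679
odds, non-owners = 171/1668 = 0.1025
OR = 0.1679 / 0.1025 = 1.638

OR = 1.638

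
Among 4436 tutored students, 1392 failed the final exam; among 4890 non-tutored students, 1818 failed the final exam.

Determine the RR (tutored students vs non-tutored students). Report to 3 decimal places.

risk, tutored students = 1392/4436 = 0.3138
risk, non-tutored students = 1818/4890 = 0.3718
RR = 0.3138 / 0.3718 = 0.844

RR: 0.844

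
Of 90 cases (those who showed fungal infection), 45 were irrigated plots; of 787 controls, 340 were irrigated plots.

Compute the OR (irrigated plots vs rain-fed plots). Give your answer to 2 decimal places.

OR = (45 × 447) / (340 × 45) = 20115/15300 ≈ 1.31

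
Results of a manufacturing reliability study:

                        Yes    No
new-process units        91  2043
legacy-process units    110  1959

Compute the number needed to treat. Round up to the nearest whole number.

risk, new-process units = 91/2134 = 0.042643
risk, legacy-process units = 110/2069 = 0.053166
absolute risk difference = 0.010523
1 / 0.010523 = 95.030 → round up → 96

96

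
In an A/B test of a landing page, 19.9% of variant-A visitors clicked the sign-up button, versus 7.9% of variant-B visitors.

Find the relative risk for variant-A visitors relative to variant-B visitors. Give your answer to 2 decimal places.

RR = 0.1990 / 0.0790 = 2.52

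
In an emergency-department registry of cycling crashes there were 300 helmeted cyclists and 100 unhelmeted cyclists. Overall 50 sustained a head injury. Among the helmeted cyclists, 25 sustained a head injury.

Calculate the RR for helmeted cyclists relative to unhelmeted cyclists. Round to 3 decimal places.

helmeted cyclists without the outcome: 300 − 25 = 275
unhelmeted cyclists with the outcome: 50 − 25 = 25
unhelmeted cyclists without the outcome: 100 − 25 = 75
risk, helmeted cyclists = 25/300 = 0.0833
risk, unhelmeted cyclists = 25/100 = 0.2500
RR = 0.0833 / 0.2500 = 0.333

0.333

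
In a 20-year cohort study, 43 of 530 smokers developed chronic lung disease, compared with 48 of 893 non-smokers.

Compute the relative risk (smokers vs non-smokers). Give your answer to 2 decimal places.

1.51

risk, smokers = 43/530 = 0.0811
risk, non-smokers = 48/893 = 0.0538
RR = 0.0811 / 0.0538 = 1.51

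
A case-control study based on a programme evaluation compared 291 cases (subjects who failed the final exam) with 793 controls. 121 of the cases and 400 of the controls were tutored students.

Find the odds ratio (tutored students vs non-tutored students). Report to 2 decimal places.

OR = (121 × 393) / (400 × 170) = 47553/68000 ≈ 0.70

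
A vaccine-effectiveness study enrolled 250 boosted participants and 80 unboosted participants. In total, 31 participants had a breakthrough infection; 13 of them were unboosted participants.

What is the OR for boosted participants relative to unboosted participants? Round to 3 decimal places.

boosted participants with the outcome: 31 − 13 = 18
boosted participants without the outcome: 250 − 18 = 232
unboosted participants without the outcome: 80 − 13 = 67
odds, boosted participants = 18/232 = 0.0776
odds, unboosted participants = 13/67 = 0.1940
OR = 0.0776 / 0.1940 = 0.400

0.400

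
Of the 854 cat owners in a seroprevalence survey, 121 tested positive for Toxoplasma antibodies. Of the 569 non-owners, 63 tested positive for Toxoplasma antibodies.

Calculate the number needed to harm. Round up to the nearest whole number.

risk, cat owners = 121/854 = 0.141686
risk, non-owners = 63/569 = 0.110721
absolute risk difference = 0.030966
1 / 0.030966 = 32.293 → round up → 33

33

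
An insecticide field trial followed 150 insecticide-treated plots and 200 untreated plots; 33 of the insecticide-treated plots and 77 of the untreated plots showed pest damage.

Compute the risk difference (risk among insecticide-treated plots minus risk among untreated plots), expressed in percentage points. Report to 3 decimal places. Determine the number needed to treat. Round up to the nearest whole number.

risk, insecticide-treated plots = 33/150 = 0.2200
risk, untreated plots = 77/200 = 0.3850
risk difference = 0.2200 − 0.3850 = -0.1650 → -16.500 percentage points
absolute risk difference = 0.165000
1 / 0.165000 = 6.061 → round up → 7

RD = -16.500; NNT = 7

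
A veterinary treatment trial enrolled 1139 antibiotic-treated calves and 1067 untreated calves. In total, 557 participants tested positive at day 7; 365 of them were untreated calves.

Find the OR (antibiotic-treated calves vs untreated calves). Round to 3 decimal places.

antibiotic-treated calves with the outcome: 557 − 365 = 192
antibiotic-treated calves without the outcome: 1139 − 192 = 947
untreated calves without the outcome: 1067 − 365 = 702
OR = (192 × 702) / (947 × 365) = 134784/345655 ≈ 0.390

0.390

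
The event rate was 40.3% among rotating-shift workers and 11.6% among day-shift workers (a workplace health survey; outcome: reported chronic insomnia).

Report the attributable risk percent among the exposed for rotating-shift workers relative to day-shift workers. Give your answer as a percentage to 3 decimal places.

AR% = (0.4030 − 0.1160) / 0.4030 = 0.7122 → 71.216%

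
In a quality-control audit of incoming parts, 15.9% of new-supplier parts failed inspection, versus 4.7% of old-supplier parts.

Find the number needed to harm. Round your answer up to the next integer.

9

absolute risk difference = 0.112000
1 / 0.112000 = 8.929 → round up → 9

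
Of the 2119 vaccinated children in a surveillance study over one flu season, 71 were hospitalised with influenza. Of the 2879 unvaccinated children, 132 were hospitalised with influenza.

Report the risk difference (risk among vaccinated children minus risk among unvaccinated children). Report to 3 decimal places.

RD: -0.012

risk, vaccinated children = 71/2119 = 0.03351
risk, unvaccinated children = 132/2879 = 0.04585
risk difference = 0.03351 − 0.04585 = -0.012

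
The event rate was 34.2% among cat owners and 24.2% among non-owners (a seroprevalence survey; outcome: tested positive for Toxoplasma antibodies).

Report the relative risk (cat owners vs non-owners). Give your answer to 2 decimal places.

RR = 0.3420 / 0.2420 = 1.41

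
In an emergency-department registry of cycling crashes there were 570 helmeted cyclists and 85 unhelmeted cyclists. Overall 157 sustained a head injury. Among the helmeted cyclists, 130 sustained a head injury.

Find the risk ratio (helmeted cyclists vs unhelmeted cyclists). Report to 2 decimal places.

RR = 0.72

helmeted cyclists without the outcome: 570 − 130 = 440
unhelmeted cyclists with the outcome: 157 − 130 = 27
unhelmeted cyclists without the outcome: 85 − 27 = 58
risk, helmeted cyclists = 130/570 = 0.2281
risk, unhelmeted cyclists = 27/85 = 0.3176
RR = 0.2281 / 0.3176 = 0.72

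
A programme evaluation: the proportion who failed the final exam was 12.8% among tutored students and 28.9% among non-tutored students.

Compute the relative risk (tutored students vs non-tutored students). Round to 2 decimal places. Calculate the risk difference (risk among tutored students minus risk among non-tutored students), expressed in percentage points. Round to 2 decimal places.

RR = 0.44; RD = -16.10

RR = 0.1280 / 0.2890 = 0.44
risk difference = 0.1280 − 0.2890 = -0.1610 → -16.10 percentage points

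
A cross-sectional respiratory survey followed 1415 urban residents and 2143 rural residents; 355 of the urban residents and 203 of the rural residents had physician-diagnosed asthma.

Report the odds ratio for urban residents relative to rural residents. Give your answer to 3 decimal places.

OR = (355 × 1940) / (1060 × 203) = 688700/215180 ≈ 3.201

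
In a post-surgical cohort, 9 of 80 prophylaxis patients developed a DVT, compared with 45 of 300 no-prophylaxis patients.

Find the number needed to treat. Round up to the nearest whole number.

NNT = 27

risk, prophylaxis patients = 9/80 = 0.112500
risk, no-prophylaxis patients = 45/300 = 0.150000
absolute risk difference = 0.037500
1 / 0.037500 = 26.667 → round up → 27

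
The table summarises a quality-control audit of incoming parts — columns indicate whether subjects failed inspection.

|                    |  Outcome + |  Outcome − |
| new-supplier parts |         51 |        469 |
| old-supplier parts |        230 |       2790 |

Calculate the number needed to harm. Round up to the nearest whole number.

NNH: 46

risk, new-supplier parts = 51/520 = 0.098077
risk, old-supplier parts = 230/3020 = 0.076159
absolute risk difference = 0.021918
1 / 0.021918 = 45.625 → round up → 46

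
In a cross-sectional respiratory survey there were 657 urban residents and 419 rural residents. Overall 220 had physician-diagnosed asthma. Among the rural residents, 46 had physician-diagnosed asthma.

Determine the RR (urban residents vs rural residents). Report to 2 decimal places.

RR = 2.41

urban residents with the outcome: 220 − 46 = 174
urban residents without the outcome: 657 − 174 = 483
rural residents without the outcome: 419 − 46 = 373
risk, urban residents = 174/657 = 0.2648
risk, rural residents = 46/419 = 0.1098
RR = 0.2648 / 0.1098 = 2.41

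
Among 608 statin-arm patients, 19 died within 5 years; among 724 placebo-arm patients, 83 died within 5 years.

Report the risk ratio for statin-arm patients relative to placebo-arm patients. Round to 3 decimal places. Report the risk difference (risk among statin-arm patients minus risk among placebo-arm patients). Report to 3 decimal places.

risk, statin-arm patients = 19/608 = 0.03125
risk, placebo-arm patients = 83/724 = 0.11464
RR = 0.03125 / 0.11464 = 0.273
risk difference = 0.03125 − 0.11464 = -0.083

RR = 0.273; RD = -0.083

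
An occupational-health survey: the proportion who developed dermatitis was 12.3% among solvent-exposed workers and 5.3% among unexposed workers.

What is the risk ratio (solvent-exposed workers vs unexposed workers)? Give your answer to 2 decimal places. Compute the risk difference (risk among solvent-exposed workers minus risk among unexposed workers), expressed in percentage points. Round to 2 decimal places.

RR = 0.1230 / 0.0530 = 2.32
risk difference = 0.1230 − 0.0530 = 0.0700 → 7.00 percentage points

RR = 2.32; RD = 7.00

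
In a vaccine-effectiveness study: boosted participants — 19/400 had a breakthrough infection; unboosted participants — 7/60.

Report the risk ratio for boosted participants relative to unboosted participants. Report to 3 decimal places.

0.407

risk, boosted participants = 19/400 = 0.04750
risk, unboosted participants = 7/60 = 0.11667
RR = 0.04750 / 0.11667 = 0.407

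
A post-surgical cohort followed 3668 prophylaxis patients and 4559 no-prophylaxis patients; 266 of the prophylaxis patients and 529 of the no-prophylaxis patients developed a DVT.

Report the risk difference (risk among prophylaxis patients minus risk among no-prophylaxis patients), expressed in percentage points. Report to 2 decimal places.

risk, prophylaxis patients = 266/3668 = 0.0725
risk, no-prophylaxis patients = 529/4559 = 0.1160
risk difference = 0.0725 − 0.1160 = -0.0435 → -4.35 percentage points

RD = -4.35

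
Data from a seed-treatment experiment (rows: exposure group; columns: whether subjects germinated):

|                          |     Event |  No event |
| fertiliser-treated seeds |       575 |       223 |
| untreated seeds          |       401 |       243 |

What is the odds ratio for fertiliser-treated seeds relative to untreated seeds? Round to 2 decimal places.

OR = (575 × 243) / (223 × 401) = 139725/89423 ≈ 1.56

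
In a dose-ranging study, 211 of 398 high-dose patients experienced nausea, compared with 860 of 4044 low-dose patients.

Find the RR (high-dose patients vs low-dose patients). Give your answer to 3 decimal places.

RR: 2.493

risk, high-dose patients = 211/398 = 0.5302
risk, low-dose patients = 860/4044 = 0.2127
RR = 0.5302 / 0.2127 = 2.493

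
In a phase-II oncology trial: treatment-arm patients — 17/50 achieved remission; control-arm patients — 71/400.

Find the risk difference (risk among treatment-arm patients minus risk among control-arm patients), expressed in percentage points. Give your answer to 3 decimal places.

risk, treatment-arm patients = 17/50 = 0.3400
risk, control-arm patients = 71/400 = 0.1775
risk difference = 0.3400 − 0.1775 = 0.1625 → 16.250 percentage points

16.250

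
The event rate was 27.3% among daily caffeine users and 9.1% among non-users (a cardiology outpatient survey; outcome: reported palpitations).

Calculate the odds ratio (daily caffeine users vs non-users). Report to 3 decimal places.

3.751

odds, daily caffeine users = 0.2730/0.7270 = 0.3755
odds, non-users = 0.0910/0.9090 = 0.1001
OR = 0.3755 / 0.1001 = 3.751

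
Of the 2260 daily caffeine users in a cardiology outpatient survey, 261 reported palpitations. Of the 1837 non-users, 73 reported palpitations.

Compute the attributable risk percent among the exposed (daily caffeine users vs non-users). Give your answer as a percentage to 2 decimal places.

risk, daily caffeine users = 261/2260 = 0.11549
risk, non-users = 73/1837 = 0.03974
AR% = (0.11549 − 0.03974) / 0.11549 = 0.6559 → 65.59%

65.59%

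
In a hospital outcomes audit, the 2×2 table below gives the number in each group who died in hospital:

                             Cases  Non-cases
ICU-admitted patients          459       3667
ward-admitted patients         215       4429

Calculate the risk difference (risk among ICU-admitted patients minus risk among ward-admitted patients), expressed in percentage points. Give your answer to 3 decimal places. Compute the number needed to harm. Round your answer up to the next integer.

risk, ICU-admitted patients = 459/4126 = 0.11125
risk, ward-admitted patients = 215/4644 = 0.04630
risk difference = 0.11125 − 0.04630 = 0.06495 → 6.495 percentage points
absolute risk difference = 0.064949
1 / 0.064949 = 15.397 → round up → 16

RD = 6.495; NNH = 16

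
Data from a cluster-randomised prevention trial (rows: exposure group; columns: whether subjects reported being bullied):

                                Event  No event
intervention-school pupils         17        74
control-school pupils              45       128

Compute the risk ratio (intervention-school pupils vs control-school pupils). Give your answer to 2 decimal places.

RR: 0.72

risk, intervention-school pupils = 17/91 = 0.1868
risk, control-school pupils = 45/173 = 0.2601
RR = 0.1868 / 0.2601 = 0.72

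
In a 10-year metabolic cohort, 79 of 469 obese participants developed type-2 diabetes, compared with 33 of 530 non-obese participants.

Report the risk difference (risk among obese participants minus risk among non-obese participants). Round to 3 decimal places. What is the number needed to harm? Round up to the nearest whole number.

RD = 0.106; NNH = 10

risk, obese participants = 79/469 = 0.1684
risk, non-obese participants = 33/530 = 0.0623
risk difference = 0.1684 − 0.0623 = 0.106
absolute risk difference = 0.106179
1 / 0.106179 = 9.418 → round up → 10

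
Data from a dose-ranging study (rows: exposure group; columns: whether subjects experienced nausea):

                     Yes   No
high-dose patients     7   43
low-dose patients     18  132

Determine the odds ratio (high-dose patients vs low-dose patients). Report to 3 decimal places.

1.194

odds, high-dose patients = 7/43 = 0.1628
odds, low-dose patients = 18/132 = 0.1364
OR = 0.1628 / 0.1364 = 1.194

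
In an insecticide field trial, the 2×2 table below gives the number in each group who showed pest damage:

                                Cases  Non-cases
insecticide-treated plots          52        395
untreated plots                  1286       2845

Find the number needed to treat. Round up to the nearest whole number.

risk, insecticide-treated plots = 52/447 = 0.116331
risk, untreated plots = 1286/4131 = 0.311305
absolute risk difference = 0.194974
1 / 0.194974 = 5.129 → round up → 6

NNT = 6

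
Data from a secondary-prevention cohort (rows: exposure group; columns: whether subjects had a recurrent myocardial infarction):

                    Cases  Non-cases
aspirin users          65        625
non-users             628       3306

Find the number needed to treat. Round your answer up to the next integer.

risk, aspirin users = 65/690 = 0.094203
risk, non-users = 628/3934 = 0.159634
absolute risk difference = 0.065431
1 / 0.065431 = 15.283 → round up → 16

16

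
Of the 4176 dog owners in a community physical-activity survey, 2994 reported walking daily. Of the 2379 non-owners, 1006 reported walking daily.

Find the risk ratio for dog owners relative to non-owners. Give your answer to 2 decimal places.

1.70

risk, dog owners = 2994/4176 = 0.7170
risk, non-owners = 1006/2379 = 0.4229
RR = 0.7170 / 0.4229 = 1.70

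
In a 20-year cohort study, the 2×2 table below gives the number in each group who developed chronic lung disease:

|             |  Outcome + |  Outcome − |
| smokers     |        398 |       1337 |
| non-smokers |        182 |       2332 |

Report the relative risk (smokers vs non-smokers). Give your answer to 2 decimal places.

risk, smokers = 398/1735 = 0.2294
risk, non-smokers = 182/2514 = 0.0724
RR = 0.2294 / 0.0724 = 3.17

3.17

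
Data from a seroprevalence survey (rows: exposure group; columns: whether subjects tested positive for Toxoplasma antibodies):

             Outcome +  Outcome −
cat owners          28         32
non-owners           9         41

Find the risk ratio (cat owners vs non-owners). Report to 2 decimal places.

risk, cat owners = 28/60 = 0.4667
risk, non-owners = 9/50 = 0.1800
RR = 0.4667 / 0.1800 = 2.59

2.59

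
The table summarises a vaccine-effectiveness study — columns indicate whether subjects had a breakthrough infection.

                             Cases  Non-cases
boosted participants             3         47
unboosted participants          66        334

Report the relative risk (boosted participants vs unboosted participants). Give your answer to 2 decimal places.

risk, boosted participants = 3/50 = 0.0600
risk, unboosted participants = 66/400 = 0.1650
RR = 0.0600 / 0.1650 = 0.36

RR = 0.36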